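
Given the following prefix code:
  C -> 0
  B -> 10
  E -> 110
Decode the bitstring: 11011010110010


Decoding step by step:
Bits 110 -> E
Bits 110 -> E
Bits 10 -> B
Bits 110 -> E
Bits 0 -> C
Bits 10 -> B


Decoded message: EEBECB


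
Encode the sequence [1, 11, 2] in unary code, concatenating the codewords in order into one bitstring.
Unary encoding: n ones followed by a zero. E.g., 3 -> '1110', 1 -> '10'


Encode each number as n ones followed by a terminating 0:
  1 -> 10 (2 bits)
  11 -> 111111111110 (12 bits)
  2 -> 110 (3 bits)
Total length = 2 + 12 + 3 = 17 bits.

Unary([1, 11, 2]) = 10111111111110110 (17 bits)


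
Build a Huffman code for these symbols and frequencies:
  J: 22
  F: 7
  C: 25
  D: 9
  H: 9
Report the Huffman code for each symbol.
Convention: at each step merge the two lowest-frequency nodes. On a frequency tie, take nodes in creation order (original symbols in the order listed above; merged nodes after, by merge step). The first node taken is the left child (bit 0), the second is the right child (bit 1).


Huffman tree construction:
Step 1: Merge F(7) + D(9) = 16
Step 2: Merge H(9) + (F+D)(16) = 25
Step 3: Merge J(22) + C(25) = 47
Step 4: Merge (H+(F+D))(25) + (J+C)(47) = 72
Read each symbol's code off the tree from the root (left child = 0, right child = 1).

Codes:
  J: 10 (length 2)
  F: 010 (length 3)
  C: 11 (length 2)
  D: 011 (length 3)
  H: 00 (length 2)
Average code length: 160/72 = 2.2222 bits/symbol


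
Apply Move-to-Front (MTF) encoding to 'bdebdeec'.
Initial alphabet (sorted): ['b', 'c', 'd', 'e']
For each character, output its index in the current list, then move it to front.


MTF encoding:
'b': index 0 in ['b', 'c', 'd', 'e'] -> ['b', 'c', 'd', 'e']
'd': index 2 in ['b', 'c', 'd', 'e'] -> ['d', 'b', 'c', 'e']
'e': index 3 in ['d', 'b', 'c', 'e'] -> ['e', 'd', 'b', 'c']
'b': index 2 in ['e', 'd', 'b', 'c'] -> ['b', 'e', 'd', 'c']
'd': index 2 in ['b', 'e', 'd', 'c'] -> ['d', 'b', 'e', 'c']
'e': index 2 in ['d', 'b', 'e', 'c'] -> ['e', 'd', 'b', 'c']
'e': index 0 in ['e', 'd', 'b', 'c'] -> ['e', 'd', 'b', 'c']
'c': index 3 in ['e', 'd', 'b', 'c'] -> ['c', 'e', 'd', 'b']


Output: [0, 2, 3, 2, 2, 2, 0, 3]


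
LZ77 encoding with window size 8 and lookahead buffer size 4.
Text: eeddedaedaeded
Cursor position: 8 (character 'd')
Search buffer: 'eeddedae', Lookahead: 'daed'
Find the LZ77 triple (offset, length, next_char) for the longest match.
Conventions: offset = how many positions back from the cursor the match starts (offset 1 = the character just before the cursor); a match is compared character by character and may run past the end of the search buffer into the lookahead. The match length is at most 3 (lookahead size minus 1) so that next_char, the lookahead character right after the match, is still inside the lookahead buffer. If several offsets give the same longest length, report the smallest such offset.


Try each offset into the search buffer:
  offset=1 (pos 7, char 'e'): match length 0
  offset=2 (pos 6, char 'a'): match length 0
  offset=3 (pos 5, char 'd'): match length 3
  offset=4 (pos 4, char 'e'): match length 0
  offset=5 (pos 3, char 'd'): match length 1
  offset=6 (pos 2, char 'd'): match length 1
  offset=7 (pos 1, char 'e'): match length 0
  offset=8 (pos 0, char 'e'): match length 0
Longest match has length 3 at offset 3.
next_char = character at position 8 + 3 = 11 -> 'd'

Best match: offset=3, length=3 (matching 'dae' starting at position 5)
LZ77 triple: (3, 3, 'd')


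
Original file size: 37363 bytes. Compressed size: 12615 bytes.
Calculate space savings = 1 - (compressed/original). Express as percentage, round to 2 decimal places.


ratio = compressed/original = 12615/37363 = 0.337633
savings = 1 - ratio = 1 - 0.337633 = 0.662367
as a percentage: 0.662367 * 100 = 66.24%

Space savings = 1 - 12615/37363 = 66.24%


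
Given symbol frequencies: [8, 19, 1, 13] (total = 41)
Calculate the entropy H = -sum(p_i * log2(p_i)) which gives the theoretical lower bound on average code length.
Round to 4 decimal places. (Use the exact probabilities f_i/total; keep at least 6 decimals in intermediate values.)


Per-symbol terms -p_i * log2(p_i) with p_i = f_i/41:
  p = 8/41 = 0.195122: log2(p) = -2.357552, -p*log2(p) = 0.460010
  p = 19/41 = 0.463415: log2(p) = -1.109624, -p*log2(p) = 0.514216
  p = 1/41 = 0.024390: log2(p) = -5.357552, -p*log2(p) = 0.130672
  p = 13/41 = 0.317073: log2(p) = -1.657112, -p*log2(p) = 0.525426
H = 0.460010 + 0.514216 + 0.130672 + 0.525426 = 1.630324

H = 1.6303 bits/symbol


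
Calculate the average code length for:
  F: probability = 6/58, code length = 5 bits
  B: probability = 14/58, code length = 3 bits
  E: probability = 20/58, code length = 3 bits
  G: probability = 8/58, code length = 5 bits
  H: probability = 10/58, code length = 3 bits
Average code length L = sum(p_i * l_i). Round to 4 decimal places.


Weighted contributions p_i * l_i:
  F: (6/58) * 5 = 30/58
  B: (14/58) * 3 = 42/58
  E: (20/58) * 3 = 60/58
  G: (8/58) * 5 = 40/58
  H: (10/58) * 3 = 30/58
Sum = (30 + 42 + 60 + 40 + 30)/58 = 202/58

L = 202/58 = 3.4828 bits/symbol


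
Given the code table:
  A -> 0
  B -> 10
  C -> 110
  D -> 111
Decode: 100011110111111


Decoding:
10 -> B
0 -> A
0 -> A
111 -> D
10 -> B
111 -> D
111 -> D


Result: BAADBDD


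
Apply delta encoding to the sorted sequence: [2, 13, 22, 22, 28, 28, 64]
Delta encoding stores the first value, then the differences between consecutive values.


First value: 2
Deltas:
  13 - 2 = 11
  22 - 13 = 9
  22 - 22 = 0
  28 - 22 = 6
  28 - 28 = 0
  64 - 28 = 36


Delta encoded: [2, 11, 9, 0, 6, 0, 36]


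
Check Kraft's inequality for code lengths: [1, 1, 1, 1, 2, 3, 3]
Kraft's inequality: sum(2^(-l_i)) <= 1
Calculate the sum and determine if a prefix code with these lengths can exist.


Sum = 2^(-1) + 2^(-1) + 2^(-1) + 2^(-1) + 2^(-2) + 2^(-3) + 2^(-3)
    = 0.5 + 0.5 + 0.5 + 0.5 + 0.25 + 0.125 + 0.125
    = 20/8 = 2.5
Since 2.5 > 1, Kraft's inequality is NOT satisfied.
A prefix code with these lengths CANNOT exist.

Kraft sum = 2.5. Not satisfied.


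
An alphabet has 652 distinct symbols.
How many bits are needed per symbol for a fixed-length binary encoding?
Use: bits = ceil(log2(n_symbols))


log2(652) = 9.3487
Bracket: 2^9 = 512 < 652 <= 2^10 = 1024
So ceil(log2(652)) = 10

bits = ceil(log2(652)) = ceil(9.3487) = 10 bits


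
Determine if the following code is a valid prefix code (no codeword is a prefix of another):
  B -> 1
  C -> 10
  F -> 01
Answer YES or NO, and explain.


Checking each pair (does one codeword prefix another?):
  B='1' vs C='10': prefix -- VIOLATION

NO -- this is NOT a valid prefix code. B (1) is a prefix of C (10).


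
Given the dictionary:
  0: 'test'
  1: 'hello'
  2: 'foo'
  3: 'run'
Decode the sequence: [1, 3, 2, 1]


Look up each index in the dictionary:
  1 -> 'hello'
  3 -> 'run'
  2 -> 'foo'
  1 -> 'hello'

Decoded: "hello run foo hello"


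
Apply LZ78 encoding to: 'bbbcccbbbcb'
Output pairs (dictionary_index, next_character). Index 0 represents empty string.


LZ78 encoding steps:
Dictionary: {0: ''}
Step 1: w='' (idx 0), next='b' -> output (0, 'b'), add 'b' as idx 1
Step 2: w='b' (idx 1), next='b' -> output (1, 'b'), add 'bb' as idx 2
Step 3: w='' (idx 0), next='c' -> output (0, 'c'), add 'c' as idx 3
Step 4: w='c' (idx 3), next='c' -> output (3, 'c'), add 'cc' as idx 4
Step 5: w='bb' (idx 2), next='b' -> output (2, 'b'), add 'bbb' as idx 5
Step 6: w='c' (idx 3), next='b' -> output (3, 'b'), add 'cb' as idx 6


Encoded: [(0, 'b'), (1, 'b'), (0, 'c'), (3, 'c'), (2, 'b'), (3, 'b')]


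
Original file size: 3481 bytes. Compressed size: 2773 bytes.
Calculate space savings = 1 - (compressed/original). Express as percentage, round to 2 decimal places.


ratio = compressed/original = 2773/3481 = 0.79661
savings = 1 - ratio = 1 - 0.79661 = 0.20339
as a percentage: 0.20339 * 100 = 20.34%

Space savings = 1 - 2773/3481 = 20.34%


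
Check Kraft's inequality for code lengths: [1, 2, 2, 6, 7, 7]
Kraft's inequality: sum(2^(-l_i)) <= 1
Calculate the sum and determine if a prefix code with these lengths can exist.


Sum = 2^(-1) + 2^(-2) + 2^(-2) + 2^(-6) + 2^(-7) + 2^(-7)
    = 0.5 + 0.25 + 0.25 + 0.015625 + 0.0078125 + 0.0078125
    = 132/128 = 1.03125
Since 1.03125 > 1, Kraft's inequality is NOT satisfied.
A prefix code with these lengths CANNOT exist.

Kraft sum = 1.03125. Not satisfied.


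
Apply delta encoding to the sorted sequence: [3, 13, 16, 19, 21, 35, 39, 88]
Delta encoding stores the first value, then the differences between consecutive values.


First value: 3
Deltas:
  13 - 3 = 10
  16 - 13 = 3
  19 - 16 = 3
  21 - 19 = 2
  35 - 21 = 14
  39 - 35 = 4
  88 - 39 = 49


Delta encoded: [3, 10, 3, 3, 2, 14, 4, 49]


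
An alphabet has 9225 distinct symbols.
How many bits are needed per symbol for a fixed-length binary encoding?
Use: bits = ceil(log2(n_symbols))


log2(9225) = 13.1713
Bracket: 2^13 = 8192 < 9225 <= 2^14 = 16384
So ceil(log2(9225)) = 14

bits = ceil(log2(9225)) = ceil(13.1713) = 14 bits


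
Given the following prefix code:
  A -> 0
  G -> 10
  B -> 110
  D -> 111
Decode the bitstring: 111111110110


Decoding step by step:
Bits 111 -> D
Bits 111 -> D
Bits 110 -> B
Bits 110 -> B


Decoded message: DDBB


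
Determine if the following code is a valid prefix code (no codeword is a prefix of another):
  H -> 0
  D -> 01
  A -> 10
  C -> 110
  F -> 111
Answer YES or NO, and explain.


Checking each pair (does one codeword prefix another?):
  H='0' vs D='01': prefix -- VIOLATION

NO -- this is NOT a valid prefix code. H (0) is a prefix of D (01).


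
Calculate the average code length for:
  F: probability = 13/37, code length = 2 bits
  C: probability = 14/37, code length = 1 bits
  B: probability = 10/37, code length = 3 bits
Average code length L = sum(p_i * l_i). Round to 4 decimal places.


Weighted contributions p_i * l_i:
  F: (13/37) * 2 = 26/37
  C: (14/37) * 1 = 14/37
  B: (10/37) * 3 = 30/37
Sum = (26 + 14 + 30)/37 = 70/37

L = 70/37 = 1.8919 bits/symbol


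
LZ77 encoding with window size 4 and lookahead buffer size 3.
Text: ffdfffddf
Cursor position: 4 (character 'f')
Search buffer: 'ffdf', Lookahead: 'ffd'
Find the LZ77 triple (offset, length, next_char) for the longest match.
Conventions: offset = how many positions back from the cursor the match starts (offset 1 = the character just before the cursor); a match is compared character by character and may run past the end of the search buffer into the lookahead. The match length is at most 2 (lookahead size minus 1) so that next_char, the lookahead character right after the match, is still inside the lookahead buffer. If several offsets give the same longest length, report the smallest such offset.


Try each offset into the search buffer:
  offset=1 (pos 3, char 'f'): match length 2
  offset=2 (pos 2, char 'd'): match length 0
  offset=3 (pos 1, char 'f'): match length 1
  offset=4 (pos 0, char 'f'): match length 2
Longest match has length 2, found at offsets 1, 4; take the smallest, offset 1.
next_char = character at position 4 + 2 = 6 -> 'd'

Best match: offset=1, length=2 (matching 'ff' starting at position 3)
LZ77 triple: (1, 2, 'd')


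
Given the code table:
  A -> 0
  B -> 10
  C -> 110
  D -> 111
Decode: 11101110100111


Decoding:
111 -> D
0 -> A
111 -> D
0 -> A
10 -> B
0 -> A
111 -> D


Result: DADABAD


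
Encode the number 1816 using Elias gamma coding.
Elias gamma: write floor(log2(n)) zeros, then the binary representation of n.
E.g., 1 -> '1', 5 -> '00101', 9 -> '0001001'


num_bits = floor(log2(1816)) + 1 = 11
leading_zeros = num_bits - 1 = 10
binary(1816) = 11100011000

Elias gamma(1816) = '0000000000' + '11100011000' = 000000000011100011000 (21 bits)


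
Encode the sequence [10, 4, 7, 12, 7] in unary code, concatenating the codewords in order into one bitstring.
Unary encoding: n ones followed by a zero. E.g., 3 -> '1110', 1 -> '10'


Encode each number as n ones followed by a terminating 0:
  10 -> 11111111110 (11 bits)
  4 -> 11110 (5 bits)
  7 -> 11111110 (8 bits)
  12 -> 1111111111110 (13 bits)
  7 -> 11111110 (8 bits)
Total length = 11 + 5 + 8 + 13 + 8 = 45 bits.

Unary([10, 4, 7, 12, 7]) = 111111111101111011111110111111111111011111110 (45 bits)


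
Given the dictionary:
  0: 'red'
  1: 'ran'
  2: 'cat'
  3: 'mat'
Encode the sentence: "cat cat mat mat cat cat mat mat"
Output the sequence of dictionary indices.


Look up each word in the dictionary:
  'cat' -> 2
  'cat' -> 2
  'mat' -> 3
  'mat' -> 3
  'cat' -> 2
  'cat' -> 2
  'mat' -> 3
  'mat' -> 3

Encoded: [2, 2, 3, 3, 2, 2, 3, 3]


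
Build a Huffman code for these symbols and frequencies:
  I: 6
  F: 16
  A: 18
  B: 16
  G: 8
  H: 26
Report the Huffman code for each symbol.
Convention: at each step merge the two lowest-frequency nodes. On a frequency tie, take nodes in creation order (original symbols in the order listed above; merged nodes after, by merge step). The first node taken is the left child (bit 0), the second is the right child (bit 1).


Huffman tree construction:
Step 1: Merge I(6) + G(8) = 14
Step 2: Merge (I+G)(14) + F(16) = 30
Step 3: Merge B(16) + A(18) = 34
Step 4: Merge H(26) + ((I+G)+F)(30) = 56
Step 5: Merge (B+A)(34) + (H+((I+G)+F))(56) = 90
Read each symbol's code off the tree from the root (left child = 0, right child = 1).

Codes:
  I: 1100 (length 4)
  F: 111 (length 3)
  A: 01 (length 2)
  B: 00 (length 2)
  G: 1101 (length 4)
  H: 10 (length 2)
Average code length: 224/90 = 2.4889 bits/symbol


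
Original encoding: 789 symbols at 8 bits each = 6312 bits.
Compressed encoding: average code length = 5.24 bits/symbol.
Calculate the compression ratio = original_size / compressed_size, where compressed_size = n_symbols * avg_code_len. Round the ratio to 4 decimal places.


original_size = n_symbols * orig_bits = 789 * 8 = 6312 bits
compressed_size = n_symbols * avg_code_len = 789 * 5.24 = 4134.36 bits
ratio = original_size / compressed_size = 6312 / 4134.36 = 1.5267

Compression ratio = 1.5267


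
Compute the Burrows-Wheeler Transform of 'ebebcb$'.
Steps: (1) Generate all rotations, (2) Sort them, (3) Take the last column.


Rotations (sorted):
  0: $ebebcb -> last char: b
  1: b$ebebc -> last char: c
  2: bcb$ebe -> last char: e
  3: bebcb$e -> last char: e
  4: cb$ebeb -> last char: b
  5: ebcb$eb -> last char: b
  6: ebebcb$ -> last char: $


BWT = bceebb$


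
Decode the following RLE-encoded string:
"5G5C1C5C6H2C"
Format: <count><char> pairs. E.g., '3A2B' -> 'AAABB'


Expanding each <count><char> pair:
  5G -> 'GGGGG'
  5C -> 'CCCCC'
  1C -> 'C'
  5C -> 'CCCCC'
  6H -> 'HHHHHH'
  2C -> 'CC'

Decoded = GGGGGCCCCCCCCCCCHHHHHHCC


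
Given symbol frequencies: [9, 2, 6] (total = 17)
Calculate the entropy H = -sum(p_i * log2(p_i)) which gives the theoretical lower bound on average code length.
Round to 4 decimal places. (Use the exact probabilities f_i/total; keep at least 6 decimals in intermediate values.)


Per-symbol terms -p_i * log2(p_i) with p_i = f_i/17:
  p = 9/17 = 0.529412: log2(p) = -0.917538, -p*log2(p) = 0.485755
  p = 2/17 = 0.117647: log2(p) = -3.087463, -p*log2(p) = 0.363231
  p = 6/17 = 0.352941: log2(p) = -1.502500, -p*log2(p) = 0.530294
H = 0.485755 + 0.363231 + 0.530294 = 1.379280

H = 1.3793 bits/symbol


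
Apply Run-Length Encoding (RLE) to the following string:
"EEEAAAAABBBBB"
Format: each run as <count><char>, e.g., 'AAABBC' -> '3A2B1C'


Scanning runs left to right:
  i=0: run of 'E' x 3 -> '3E'
  i=3: run of 'A' x 5 -> '5A'
  i=8: run of 'B' x 5 -> '5B'

RLE = 3E5A5B


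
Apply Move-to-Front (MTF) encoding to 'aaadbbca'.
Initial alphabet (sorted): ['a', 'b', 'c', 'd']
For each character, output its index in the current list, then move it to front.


MTF encoding:
'a': index 0 in ['a', 'b', 'c', 'd'] -> ['a', 'b', 'c', 'd']
'a': index 0 in ['a', 'b', 'c', 'd'] -> ['a', 'b', 'c', 'd']
'a': index 0 in ['a', 'b', 'c', 'd'] -> ['a', 'b', 'c', 'd']
'd': index 3 in ['a', 'b', 'c', 'd'] -> ['d', 'a', 'b', 'c']
'b': index 2 in ['d', 'a', 'b', 'c'] -> ['b', 'd', 'a', 'c']
'b': index 0 in ['b', 'd', 'a', 'c'] -> ['b', 'd', 'a', 'c']
'c': index 3 in ['b', 'd', 'a', 'c'] -> ['c', 'b', 'd', 'a']
'a': index 3 in ['c', 'b', 'd', 'a'] -> ['a', 'c', 'b', 'd']


Output: [0, 0, 0, 3, 2, 0, 3, 3]


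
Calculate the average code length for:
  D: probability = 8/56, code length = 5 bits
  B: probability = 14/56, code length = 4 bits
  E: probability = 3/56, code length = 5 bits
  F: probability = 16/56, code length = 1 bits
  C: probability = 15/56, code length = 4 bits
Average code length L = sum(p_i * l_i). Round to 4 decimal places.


Weighted contributions p_i * l_i:
  D: (8/56) * 5 = 40/56
  B: (14/56) * 4 = 56/56
  E: (3/56) * 5 = 15/56
  F: (16/56) * 1 = 16/56
  C: (15/56) * 4 = 60/56
Sum = (40 + 56 + 15 + 16 + 60)/56 = 187/56

L = 187/56 = 3.3393 bits/symbol


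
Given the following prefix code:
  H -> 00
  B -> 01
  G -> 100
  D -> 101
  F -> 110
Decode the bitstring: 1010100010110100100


Decoding step by step:
Bits 101 -> D
Bits 01 -> B
Bits 00 -> H
Bits 01 -> B
Bits 01 -> B
Bits 101 -> D
Bits 00 -> H
Bits 100 -> G


Decoded message: DBHBBDHG


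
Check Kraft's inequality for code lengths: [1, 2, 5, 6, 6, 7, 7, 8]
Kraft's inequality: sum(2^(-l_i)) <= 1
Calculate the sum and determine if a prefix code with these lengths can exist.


Sum = 2^(-1) + 2^(-2) + 2^(-5) + 2^(-6) + 2^(-6) + 2^(-7) + 2^(-7) + 2^(-8)
    = 0.5 + 0.25 + 0.03125 + 0.015625 + 0.015625 + 0.0078125 + 0.0078125 + 0.00390625
    = 213/256 = 0.83203125
Since 0.83203125 <= 1, Kraft's inequality IS satisfied.
A prefix code with these lengths CAN exist.

Kraft sum = 0.83203125. Satisfied.


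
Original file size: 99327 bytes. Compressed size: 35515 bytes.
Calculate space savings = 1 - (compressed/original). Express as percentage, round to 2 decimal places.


ratio = compressed/original = 35515/99327 = 0.357556
savings = 1 - ratio = 1 - 0.357556 = 0.642444
as a percentage: 0.642444 * 100 = 64.24%

Space savings = 1 - 35515/99327 = 64.24%


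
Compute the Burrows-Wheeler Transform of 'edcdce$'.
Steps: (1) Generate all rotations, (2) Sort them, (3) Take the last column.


Rotations (sorted):
  0: $edcdce -> last char: e
  1: cdce$ed -> last char: d
  2: ce$edcd -> last char: d
  3: dcdce$e -> last char: e
  4: dce$edc -> last char: c
  5: e$edcdc -> last char: c
  6: edcdce$ -> last char: $


BWT = eddecc$


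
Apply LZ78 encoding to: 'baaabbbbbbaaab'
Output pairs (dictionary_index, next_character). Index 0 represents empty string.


LZ78 encoding steps:
Dictionary: {0: ''}
Step 1: w='' (idx 0), next='b' -> output (0, 'b'), add 'b' as idx 1
Step 2: w='' (idx 0), next='a' -> output (0, 'a'), add 'a' as idx 2
Step 3: w='a' (idx 2), next='a' -> output (2, 'a'), add 'aa' as idx 3
Step 4: w='b' (idx 1), next='b' -> output (1, 'b'), add 'bb' as idx 4
Step 5: w='bb' (idx 4), next='b' -> output (4, 'b'), add 'bbb' as idx 5
Step 6: w='b' (idx 1), next='a' -> output (1, 'a'), add 'ba' as idx 6
Step 7: w='aa' (idx 3), next='b' -> output (3, 'b'), add 'aab' as idx 7


Encoded: [(0, 'b'), (0, 'a'), (2, 'a'), (1, 'b'), (4, 'b'), (1, 'a'), (3, 'b')]


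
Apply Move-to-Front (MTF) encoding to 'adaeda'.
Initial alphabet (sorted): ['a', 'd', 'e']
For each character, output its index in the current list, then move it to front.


MTF encoding:
'a': index 0 in ['a', 'd', 'e'] -> ['a', 'd', 'e']
'd': index 1 in ['a', 'd', 'e'] -> ['d', 'a', 'e']
'a': index 1 in ['d', 'a', 'e'] -> ['a', 'd', 'e']
'e': index 2 in ['a', 'd', 'e'] -> ['e', 'a', 'd']
'd': index 2 in ['e', 'a', 'd'] -> ['d', 'e', 'a']
'a': index 2 in ['d', 'e', 'a'] -> ['a', 'd', 'e']


Output: [0, 1, 1, 2, 2, 2]


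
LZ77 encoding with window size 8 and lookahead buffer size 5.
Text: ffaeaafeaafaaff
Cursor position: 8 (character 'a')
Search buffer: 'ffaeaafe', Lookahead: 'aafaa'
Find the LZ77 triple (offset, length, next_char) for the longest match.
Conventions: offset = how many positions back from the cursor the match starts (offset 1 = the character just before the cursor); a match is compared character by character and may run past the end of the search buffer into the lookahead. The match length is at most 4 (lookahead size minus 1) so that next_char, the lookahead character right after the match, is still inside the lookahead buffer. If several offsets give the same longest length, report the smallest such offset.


Try each offset into the search buffer:
  offset=1 (pos 7, char 'e'): match length 0
  offset=2 (pos 6, char 'f'): match length 0
  offset=3 (pos 5, char 'a'): match length 1
  offset=4 (pos 4, char 'a'): match length 3
  offset=5 (pos 3, char 'e'): match length 0
  offset=6 (pos 2, char 'a'): match length 1
  offset=7 (pos 1, char 'f'): match length 0
  offset=8 (pos 0, char 'f'): match length 0
Longest match has length 3 at offset 4.
next_char = character at position 8 + 3 = 11 -> 'a'

Best match: offset=4, length=3 (matching 'aaf' starting at position 4)
LZ77 triple: (4, 3, 'a')


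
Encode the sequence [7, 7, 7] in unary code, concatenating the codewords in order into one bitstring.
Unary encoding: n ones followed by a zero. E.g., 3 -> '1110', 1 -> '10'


Encode each number as n ones followed by a terminating 0:
  7 -> 11111110 (8 bits)
  7 -> 11111110 (8 bits)
  7 -> 11111110 (8 bits)
Total length = 8 + 8 + 8 = 24 bits.

Unary([7, 7, 7]) = 111111101111111011111110 (24 bits)


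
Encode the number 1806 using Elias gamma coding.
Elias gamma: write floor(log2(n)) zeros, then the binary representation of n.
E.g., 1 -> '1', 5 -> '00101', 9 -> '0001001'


num_bits = floor(log2(1806)) + 1 = 11
leading_zeros = num_bits - 1 = 10
binary(1806) = 11100001110

Elias gamma(1806) = '0000000000' + '11100001110' = 000000000011100001110 (21 bits)


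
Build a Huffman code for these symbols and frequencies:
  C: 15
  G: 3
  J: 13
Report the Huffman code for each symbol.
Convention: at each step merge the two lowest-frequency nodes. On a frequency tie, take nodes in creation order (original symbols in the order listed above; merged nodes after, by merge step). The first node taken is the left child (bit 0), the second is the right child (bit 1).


Huffman tree construction:
Step 1: Merge G(3) + J(13) = 16
Step 2: Merge C(15) + (G+J)(16) = 31
Read each symbol's code off the tree from the root (left child = 0, right child = 1).

Codes:
  C: 0 (length 1)
  G: 10 (length 2)
  J: 11 (length 2)
Average code length: 47/31 = 1.5161 bits/symbol


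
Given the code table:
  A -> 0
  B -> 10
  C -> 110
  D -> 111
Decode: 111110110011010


Decoding:
111 -> D
110 -> C
110 -> C
0 -> A
110 -> C
10 -> B


Result: DCCACB


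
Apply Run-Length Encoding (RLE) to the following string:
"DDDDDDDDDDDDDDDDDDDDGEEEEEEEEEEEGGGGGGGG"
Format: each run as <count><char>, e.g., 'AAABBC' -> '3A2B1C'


Scanning runs left to right:
  i=0: run of 'D' x 20 -> '20D'
  i=20: run of 'G' x 1 -> '1G'
  i=21: run of 'E' x 11 -> '11E'
  i=32: run of 'G' x 8 -> '8G'

RLE = 20D1G11E8G


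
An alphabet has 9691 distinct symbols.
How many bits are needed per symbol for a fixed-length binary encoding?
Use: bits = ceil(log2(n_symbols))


log2(9691) = 13.2424
Bracket: 2^13 = 8192 < 9691 <= 2^14 = 16384
So ceil(log2(9691)) = 14

bits = ceil(log2(9691)) = ceil(13.2424) = 14 bits


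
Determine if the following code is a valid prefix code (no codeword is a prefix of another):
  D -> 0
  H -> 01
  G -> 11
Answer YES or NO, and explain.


Checking each pair (does one codeword prefix another?):
  D='0' vs H='01': prefix -- VIOLATION

NO -- this is NOT a valid prefix code. D (0) is a prefix of H (01).


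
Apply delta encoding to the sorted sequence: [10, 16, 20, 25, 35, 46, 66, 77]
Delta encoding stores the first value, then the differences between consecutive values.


First value: 10
Deltas:
  16 - 10 = 6
  20 - 16 = 4
  25 - 20 = 5
  35 - 25 = 10
  46 - 35 = 11
  66 - 46 = 20
  77 - 66 = 11


Delta encoded: [10, 6, 4, 5, 10, 11, 20, 11]


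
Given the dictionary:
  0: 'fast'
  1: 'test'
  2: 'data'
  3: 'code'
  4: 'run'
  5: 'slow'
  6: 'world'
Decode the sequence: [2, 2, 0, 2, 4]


Look up each index in the dictionary:
  2 -> 'data'
  2 -> 'data'
  0 -> 'fast'
  2 -> 'data'
  4 -> 'run'

Decoded: "data data fast data run"


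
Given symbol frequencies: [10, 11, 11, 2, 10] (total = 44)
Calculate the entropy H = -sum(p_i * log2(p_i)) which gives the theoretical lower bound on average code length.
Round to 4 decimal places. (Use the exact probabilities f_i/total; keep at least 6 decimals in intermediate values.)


Per-symbol terms -p_i * log2(p_i) with p_i = f_i/44:
  p = 10/44 = 0.227273: log2(p) = -2.137504, -p*log2(p) = 0.485796
  p = 11/44 = 0.250000: log2(p) = -2.000000, -p*log2(p) = 0.500000
  p = 11/44 = 0.250000: log2(p) = -2.000000, -p*log2(p) = 0.500000
  p = 2/44 = 0.045455: log2(p) = -4.459432, -p*log2(p) = 0.202701
  p = 10/44 = 0.227273: log2(p) = -2.137504, -p*log2(p) = 0.485796
H = 0.485796 + 0.500000 + 0.500000 + 0.202701 + 0.485796 = 2.174293

H = 2.1743 bits/symbol


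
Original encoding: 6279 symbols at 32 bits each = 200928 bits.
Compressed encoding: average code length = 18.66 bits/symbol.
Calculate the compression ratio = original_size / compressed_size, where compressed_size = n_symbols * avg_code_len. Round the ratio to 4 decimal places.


original_size = n_symbols * orig_bits = 6279 * 32 = 200928 bits
compressed_size = n_symbols * avg_code_len = 6279 * 18.66 = 117166.14 bits
ratio = original_size / compressed_size = 200928 / 117166.14 = 1.7149

Compression ratio = 1.7149


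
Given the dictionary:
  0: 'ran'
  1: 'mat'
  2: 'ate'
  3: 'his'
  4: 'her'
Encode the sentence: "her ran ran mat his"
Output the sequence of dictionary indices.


Look up each word in the dictionary:
  'her' -> 4
  'ran' -> 0
  'ran' -> 0
  'mat' -> 1
  'his' -> 3

Encoded: [4, 0, 0, 1, 3]


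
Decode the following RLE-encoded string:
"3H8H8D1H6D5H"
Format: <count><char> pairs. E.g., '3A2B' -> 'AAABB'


Expanding each <count><char> pair:
  3H -> 'HHH'
  8H -> 'HHHHHHHH'
  8D -> 'DDDDDDDD'
  1H -> 'H'
  6D -> 'DDDDDD'
  5H -> 'HHHHH'

Decoded = HHHHHHHHHHHDDDDDDDDHDDDDDDHHHHH


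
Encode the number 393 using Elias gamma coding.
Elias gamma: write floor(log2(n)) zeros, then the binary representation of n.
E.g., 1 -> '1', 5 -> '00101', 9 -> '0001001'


num_bits = floor(log2(393)) + 1 = 9
leading_zeros = num_bits - 1 = 8
binary(393) = 110001001

Elias gamma(393) = '00000000' + '110001001' = 00000000110001001 (17 bits)


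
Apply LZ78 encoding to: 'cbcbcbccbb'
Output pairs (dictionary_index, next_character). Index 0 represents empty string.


LZ78 encoding steps:
Dictionary: {0: ''}
Step 1: w='' (idx 0), next='c' -> output (0, 'c'), add 'c' as idx 1
Step 2: w='' (idx 0), next='b' -> output (0, 'b'), add 'b' as idx 2
Step 3: w='c' (idx 1), next='b' -> output (1, 'b'), add 'cb' as idx 3
Step 4: w='cb' (idx 3), next='c' -> output (3, 'c'), add 'cbc' as idx 4
Step 5: w='cb' (idx 3), next='b' -> output (3, 'b'), add 'cbb' as idx 5


Encoded: [(0, 'c'), (0, 'b'), (1, 'b'), (3, 'c'), (3, 'b')]


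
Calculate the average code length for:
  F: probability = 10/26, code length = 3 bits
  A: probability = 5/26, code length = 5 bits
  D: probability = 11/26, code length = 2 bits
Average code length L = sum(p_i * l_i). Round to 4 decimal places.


Weighted contributions p_i * l_i:
  F: (10/26) * 3 = 30/26
  A: (5/26) * 5 = 25/26
  D: (11/26) * 2 = 22/26
Sum = (30 + 25 + 22)/26 = 77/26

L = 77/26 = 2.9615 bits/symbol


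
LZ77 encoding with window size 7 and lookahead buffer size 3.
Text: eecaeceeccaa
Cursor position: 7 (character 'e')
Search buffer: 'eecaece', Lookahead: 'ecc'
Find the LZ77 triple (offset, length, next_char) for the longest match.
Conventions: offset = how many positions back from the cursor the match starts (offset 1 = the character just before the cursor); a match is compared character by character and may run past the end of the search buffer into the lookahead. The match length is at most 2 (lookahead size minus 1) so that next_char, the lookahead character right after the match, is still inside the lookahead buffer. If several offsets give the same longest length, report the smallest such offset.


Try each offset into the search buffer:
  offset=1 (pos 6, char 'e'): match length 1
  offset=2 (pos 5, char 'c'): match length 0
  offset=3 (pos 4, char 'e'): match length 2
  offset=4 (pos 3, char 'a'): match length 0
  offset=5 (pos 2, char 'c'): match length 0
  offset=6 (pos 1, char 'e'): match length 2
  offset=7 (pos 0, char 'e'): match length 1
Longest match has length 2, found at offsets 3, 6; take the smallest, offset 3.
next_char = character at position 7 + 2 = 9 -> 'c'

Best match: offset=3, length=2 (matching 'ec' starting at position 4)
LZ77 triple: (3, 2, 'c')


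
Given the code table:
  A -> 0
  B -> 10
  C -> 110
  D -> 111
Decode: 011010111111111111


Decoding:
0 -> A
110 -> C
10 -> B
111 -> D
111 -> D
111 -> D
111 -> D


Result: ACBDDDD


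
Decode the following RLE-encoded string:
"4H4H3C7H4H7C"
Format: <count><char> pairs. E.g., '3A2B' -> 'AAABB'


Expanding each <count><char> pair:
  4H -> 'HHHH'
  4H -> 'HHHH'
  3C -> 'CCC'
  7H -> 'HHHHHHH'
  4H -> 'HHHH'
  7C -> 'CCCCCCC'

Decoded = HHHHHHHHCCCHHHHHHHHHHHCCCCCCC


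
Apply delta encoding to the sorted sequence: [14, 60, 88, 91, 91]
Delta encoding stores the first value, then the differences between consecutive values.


First value: 14
Deltas:
  60 - 14 = 46
  88 - 60 = 28
  91 - 88 = 3
  91 - 91 = 0


Delta encoded: [14, 46, 28, 3, 0]


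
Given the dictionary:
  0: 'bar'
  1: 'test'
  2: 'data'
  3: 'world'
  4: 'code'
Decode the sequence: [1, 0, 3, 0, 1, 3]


Look up each index in the dictionary:
  1 -> 'test'
  0 -> 'bar'
  3 -> 'world'
  0 -> 'bar'
  1 -> 'test'
  3 -> 'world'

Decoded: "test bar world bar test world"


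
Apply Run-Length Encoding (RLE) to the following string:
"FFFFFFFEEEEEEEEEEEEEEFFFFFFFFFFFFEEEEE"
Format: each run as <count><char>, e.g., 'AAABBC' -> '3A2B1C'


Scanning runs left to right:
  i=0: run of 'F' x 7 -> '7F'
  i=7: run of 'E' x 14 -> '14E'
  i=21: run of 'F' x 12 -> '12F'
  i=33: run of 'E' x 5 -> '5E'

RLE = 7F14E12F5E


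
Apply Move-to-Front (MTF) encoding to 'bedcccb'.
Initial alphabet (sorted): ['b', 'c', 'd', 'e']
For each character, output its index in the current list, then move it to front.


MTF encoding:
'b': index 0 in ['b', 'c', 'd', 'e'] -> ['b', 'c', 'd', 'e']
'e': index 3 in ['b', 'c', 'd', 'e'] -> ['e', 'b', 'c', 'd']
'd': index 3 in ['e', 'b', 'c', 'd'] -> ['d', 'e', 'b', 'c']
'c': index 3 in ['d', 'e', 'b', 'c'] -> ['c', 'd', 'e', 'b']
'c': index 0 in ['c', 'd', 'e', 'b'] -> ['c', 'd', 'e', 'b']
'c': index 0 in ['c', 'd', 'e', 'b'] -> ['c', 'd', 'e', 'b']
'b': index 3 in ['c', 'd', 'e', 'b'] -> ['b', 'c', 'd', 'e']


Output: [0, 3, 3, 3, 0, 0, 3]


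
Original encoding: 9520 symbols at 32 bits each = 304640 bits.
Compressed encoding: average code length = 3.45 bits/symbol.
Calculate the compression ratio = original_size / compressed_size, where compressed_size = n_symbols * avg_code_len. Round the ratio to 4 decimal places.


original_size = n_symbols * orig_bits = 9520 * 32 = 304640 bits
compressed_size = n_symbols * avg_code_len = 9520 * 3.45 = 32844.0 bits
ratio = original_size / compressed_size = 304640 / 32844.0 = 9.2754

Compression ratio = 9.2754


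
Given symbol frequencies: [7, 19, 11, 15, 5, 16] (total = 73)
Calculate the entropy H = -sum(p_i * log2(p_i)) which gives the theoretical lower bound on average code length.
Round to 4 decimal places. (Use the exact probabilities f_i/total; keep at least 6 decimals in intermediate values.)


Per-symbol terms -p_i * log2(p_i) with p_i = f_i/73:
  p = 7/73 = 0.095890: log2(p) = -3.382470, -p*log2(p) = 0.324346
  p = 19/73 = 0.260274: log2(p) = -1.941897, -p*log2(p) = 0.505425
  p = 11/73 = 0.150685: log2(p) = -2.730393, -p*log2(p) = 0.411429
  p = 15/73 = 0.205479: log2(p) = -2.282934, -p*log2(p) = 0.469096
  p = 5/73 = 0.068493: log2(p) = -3.867896, -p*log2(p) = 0.264924
  p = 16/73 = 0.219178: log2(p) = -2.189825, -p*log2(p) = 0.479962
H = 0.324346 + 0.505425 + 0.411429 + 0.469096 + 0.264924 + 0.479962 = 2.455182

H = 2.4552 bits/symbol


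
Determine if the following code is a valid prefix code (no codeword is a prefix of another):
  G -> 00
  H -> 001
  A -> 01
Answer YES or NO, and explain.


Checking each pair (does one codeword prefix another?):
  G='00' vs H='001': prefix -- VIOLATION

NO -- this is NOT a valid prefix code. G (00) is a prefix of H (001).


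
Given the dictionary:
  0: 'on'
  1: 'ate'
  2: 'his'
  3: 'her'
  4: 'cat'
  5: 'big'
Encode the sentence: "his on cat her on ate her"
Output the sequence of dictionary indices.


Look up each word in the dictionary:
  'his' -> 2
  'on' -> 0
  'cat' -> 4
  'her' -> 3
  'on' -> 0
  'ate' -> 1
  'her' -> 3

Encoded: [2, 0, 4, 3, 0, 1, 3]


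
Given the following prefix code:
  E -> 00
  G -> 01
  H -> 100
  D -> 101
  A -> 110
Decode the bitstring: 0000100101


Decoding step by step:
Bits 00 -> E
Bits 00 -> E
Bits 100 -> H
Bits 101 -> D


Decoded message: EEHD


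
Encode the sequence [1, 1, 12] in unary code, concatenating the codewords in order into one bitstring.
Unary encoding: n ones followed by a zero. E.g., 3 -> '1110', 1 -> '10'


Encode each number as n ones followed by a terminating 0:
  1 -> 10 (2 bits)
  1 -> 10 (2 bits)
  12 -> 1111111111110 (13 bits)
Total length = 2 + 2 + 13 = 17 bits.

Unary([1, 1, 12]) = 10101111111111110 (17 bits)


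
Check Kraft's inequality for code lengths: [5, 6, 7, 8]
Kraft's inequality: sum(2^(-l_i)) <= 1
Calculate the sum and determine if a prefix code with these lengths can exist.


Sum = 2^(-5) + 2^(-6) + 2^(-7) + 2^(-8)
    = 0.03125 + 0.015625 + 0.0078125 + 0.00390625
    = 15/256 = 0.05859375
Since 0.05859375 <= 1, Kraft's inequality IS satisfied.
A prefix code with these lengths CAN exist.

Kraft sum = 0.05859375. Satisfied.


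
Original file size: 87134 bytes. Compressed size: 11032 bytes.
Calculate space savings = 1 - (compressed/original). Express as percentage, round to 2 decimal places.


ratio = compressed/original = 11032/87134 = 0.12661
savings = 1 - ratio = 1 - 0.12661 = 0.87339
as a percentage: 0.87339 * 100 = 87.34%

Space savings = 1 - 11032/87134 = 87.34%


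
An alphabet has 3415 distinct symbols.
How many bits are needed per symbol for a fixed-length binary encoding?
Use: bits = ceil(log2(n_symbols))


log2(3415) = 11.7377
Bracket: 2^11 = 2048 < 3415 <= 2^12 = 4096
So ceil(log2(3415)) = 12

bits = ceil(log2(3415)) = ceil(11.7377) = 12 bits


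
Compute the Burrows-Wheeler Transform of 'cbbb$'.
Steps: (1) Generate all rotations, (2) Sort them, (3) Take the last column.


Rotations (sorted):
  0: $cbbb -> last char: b
  1: b$cbb -> last char: b
  2: bb$cb -> last char: b
  3: bbb$c -> last char: c
  4: cbbb$ -> last char: $


BWT = bbbc$


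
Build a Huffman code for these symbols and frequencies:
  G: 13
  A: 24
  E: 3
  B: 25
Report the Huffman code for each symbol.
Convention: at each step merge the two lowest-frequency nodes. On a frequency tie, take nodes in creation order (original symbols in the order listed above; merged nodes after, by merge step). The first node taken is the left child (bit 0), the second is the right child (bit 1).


Huffman tree construction:
Step 1: Merge E(3) + G(13) = 16
Step 2: Merge (E+G)(16) + A(24) = 40
Step 3: Merge B(25) + ((E+G)+A)(40) = 65
Read each symbol's code off the tree from the root (left child = 0, right child = 1).

Codes:
  G: 101 (length 3)
  A: 11 (length 2)
  E: 100 (length 3)
  B: 0 (length 1)
Average code length: 121/65 = 1.8615 bits/symbol


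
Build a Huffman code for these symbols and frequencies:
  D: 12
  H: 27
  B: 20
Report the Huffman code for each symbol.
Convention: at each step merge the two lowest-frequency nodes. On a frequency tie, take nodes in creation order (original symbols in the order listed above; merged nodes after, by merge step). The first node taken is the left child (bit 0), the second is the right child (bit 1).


Huffman tree construction:
Step 1: Merge D(12) + B(20) = 32
Step 2: Merge H(27) + (D+B)(32) = 59
Read each symbol's code off the tree from the root (left child = 0, right child = 1).

Codes:
  D: 10 (length 2)
  H: 0 (length 1)
  B: 11 (length 2)
Average code length: 91/59 = 1.5424 bits/symbol


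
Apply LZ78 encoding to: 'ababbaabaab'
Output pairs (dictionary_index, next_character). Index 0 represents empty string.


LZ78 encoding steps:
Dictionary: {0: ''}
Step 1: w='' (idx 0), next='a' -> output (0, 'a'), add 'a' as idx 1
Step 2: w='' (idx 0), next='b' -> output (0, 'b'), add 'b' as idx 2
Step 3: w='a' (idx 1), next='b' -> output (1, 'b'), add 'ab' as idx 3
Step 4: w='b' (idx 2), next='a' -> output (2, 'a'), add 'ba' as idx 4
Step 5: w='ab' (idx 3), next='a' -> output (3, 'a'), add 'aba' as idx 5
Step 6: w='ab' (idx 3), end of input -> output (3, '')


Encoded: [(0, 'a'), (0, 'b'), (1, 'b'), (2, 'a'), (3, 'a'), (3, '')]


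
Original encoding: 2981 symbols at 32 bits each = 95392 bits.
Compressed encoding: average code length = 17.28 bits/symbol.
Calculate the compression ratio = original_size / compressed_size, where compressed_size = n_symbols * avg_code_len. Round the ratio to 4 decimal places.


original_size = n_symbols * orig_bits = 2981 * 32 = 95392 bits
compressed_size = n_symbols * avg_code_len = 2981 * 17.28 = 51511.68 bits
ratio = original_size / compressed_size = 95392 / 51511.68 = 1.8519

Compression ratio = 1.8519


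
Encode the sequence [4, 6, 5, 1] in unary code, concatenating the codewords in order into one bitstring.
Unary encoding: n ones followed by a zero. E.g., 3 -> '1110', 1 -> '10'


Encode each number as n ones followed by a terminating 0:
  4 -> 11110 (5 bits)
  6 -> 1111110 (7 bits)
  5 -> 111110 (6 bits)
  1 -> 10 (2 bits)
Total length = 5 + 7 + 6 + 2 = 20 bits.

Unary([4, 6, 5, 1]) = 11110111111011111010 (20 bits)


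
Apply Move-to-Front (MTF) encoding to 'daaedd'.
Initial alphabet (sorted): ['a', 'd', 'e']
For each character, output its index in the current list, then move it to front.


MTF encoding:
'd': index 1 in ['a', 'd', 'e'] -> ['d', 'a', 'e']
'a': index 1 in ['d', 'a', 'e'] -> ['a', 'd', 'e']
'a': index 0 in ['a', 'd', 'e'] -> ['a', 'd', 'e']
'e': index 2 in ['a', 'd', 'e'] -> ['e', 'a', 'd']
'd': index 2 in ['e', 'a', 'd'] -> ['d', 'e', 'a']
'd': index 0 in ['d', 'e', 'a'] -> ['d', 'e', 'a']


Output: [1, 1, 0, 2, 2, 0]


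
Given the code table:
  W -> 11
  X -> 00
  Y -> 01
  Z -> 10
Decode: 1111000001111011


Decoding:
11 -> W
11 -> W
00 -> X
00 -> X
01 -> Y
11 -> W
10 -> Z
11 -> W


Result: WWXXYWZW


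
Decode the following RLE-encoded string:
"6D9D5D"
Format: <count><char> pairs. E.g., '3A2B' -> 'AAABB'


Expanding each <count><char> pair:
  6D -> 'DDDDDD'
  9D -> 'DDDDDDDDD'
  5D -> 'DDDDD'

Decoded = DDDDDDDDDDDDDDDDDDDD


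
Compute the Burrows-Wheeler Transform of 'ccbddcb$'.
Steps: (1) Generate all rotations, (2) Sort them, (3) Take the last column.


Rotations (sorted):
  0: $ccbddcb -> last char: b
  1: b$ccbddc -> last char: c
  2: bddcb$cc -> last char: c
  3: cb$ccbdd -> last char: d
  4: cbddcb$c -> last char: c
  5: ccbddcb$ -> last char: $
  6: dcb$ccbd -> last char: d
  7: ddcb$ccb -> last char: b


BWT = bccdc$db


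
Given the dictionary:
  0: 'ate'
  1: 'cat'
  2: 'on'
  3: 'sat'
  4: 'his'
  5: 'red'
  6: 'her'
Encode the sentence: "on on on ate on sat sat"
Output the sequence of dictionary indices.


Look up each word in the dictionary:
  'on' -> 2
  'on' -> 2
  'on' -> 2
  'ate' -> 0
  'on' -> 2
  'sat' -> 3
  'sat' -> 3

Encoded: [2, 2, 2, 0, 2, 3, 3]


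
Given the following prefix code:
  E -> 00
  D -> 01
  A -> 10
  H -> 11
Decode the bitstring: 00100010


Decoding step by step:
Bits 00 -> E
Bits 10 -> A
Bits 00 -> E
Bits 10 -> A


Decoded message: EAEA


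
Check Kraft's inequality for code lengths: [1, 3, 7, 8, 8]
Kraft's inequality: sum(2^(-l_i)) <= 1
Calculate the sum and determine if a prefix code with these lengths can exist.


Sum = 2^(-1) + 2^(-3) + 2^(-7) + 2^(-8) + 2^(-8)
    = 0.5 + 0.125 + 0.0078125 + 0.00390625 + 0.00390625
    = 164/256 = 0.640625
Since 0.640625 <= 1, Kraft's inequality IS satisfied.
A prefix code with these lengths CAN exist.

Kraft sum = 0.640625. Satisfied.
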